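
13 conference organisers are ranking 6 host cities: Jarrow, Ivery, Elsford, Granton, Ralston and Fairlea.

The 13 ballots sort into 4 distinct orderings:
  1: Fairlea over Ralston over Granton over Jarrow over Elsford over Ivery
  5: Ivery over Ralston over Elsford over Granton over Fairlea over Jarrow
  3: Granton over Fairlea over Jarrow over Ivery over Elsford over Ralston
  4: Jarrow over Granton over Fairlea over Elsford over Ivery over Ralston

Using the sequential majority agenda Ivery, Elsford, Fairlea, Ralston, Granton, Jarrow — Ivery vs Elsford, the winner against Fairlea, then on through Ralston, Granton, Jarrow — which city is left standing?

Round 1: Ivery vs Elsford — 8–5, Ivery advances.
Round 2: Ivery vs Fairlea — 5–8, Fairlea advances.
Round 3: Fairlea vs Ralston — 8–5, Fairlea advances.
Round 4: Fairlea vs Granton — 1–12, Granton advances.
Round 5: Granton vs Jarrow — 9–4, Granton advances.
The agenda winner is Granton.

Granton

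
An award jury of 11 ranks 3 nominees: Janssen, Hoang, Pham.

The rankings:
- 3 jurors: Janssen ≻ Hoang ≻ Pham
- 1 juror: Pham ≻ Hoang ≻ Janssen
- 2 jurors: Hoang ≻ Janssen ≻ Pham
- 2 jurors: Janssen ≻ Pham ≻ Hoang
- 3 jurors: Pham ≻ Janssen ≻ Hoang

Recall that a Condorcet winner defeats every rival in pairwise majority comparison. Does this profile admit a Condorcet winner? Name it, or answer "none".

Pairwise majorities:
Janssen vs Hoang: Janssen preferred on 3+2+3 = 8 ballots; Janssen wins 8–3.
Janssen vs Pham: 3+2+2 = 7 for Janssen, 4 for Pham — Janssen by 7–4.
Hoang vs Pham: 3+2 = 5 for Hoang, 6 for Pham — Pham by 6–5.
Only Janssen has no losses; Janssen is the Condorcet winner.

Janssen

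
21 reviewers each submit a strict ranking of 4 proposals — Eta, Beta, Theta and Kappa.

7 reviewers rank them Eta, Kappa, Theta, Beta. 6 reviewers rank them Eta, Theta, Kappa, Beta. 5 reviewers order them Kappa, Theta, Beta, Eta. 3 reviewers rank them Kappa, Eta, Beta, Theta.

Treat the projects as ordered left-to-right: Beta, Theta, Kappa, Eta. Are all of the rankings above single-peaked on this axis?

no

Axis positions: Beta=1, Theta=2, Kappa=3, Eta=4.
Group 1 (peak Eta at position 4): ranking walks positions 4-3-2-1, expanding outward from the peak — single-peaked.
Group 2: ranking walks positions 4-2-3-1; Theta is ranked above Kappa even though Kappa lies between Theta and the peak Eta on the axis — preferences dip and rise again. Not single-peaked.
Group 3 (peak Kappa at position 3): ranking walks positions 3-2-1-4, expanding outward from the peak — single-peaked.
Group 4: ranking walks positions 3-4-1-2; Beta is ranked above Theta even though Theta lies between Beta and the peak Kappa on the axis — preferences dip and rise again. Not single-peaked.
Group 2 violates single-peakedness, so the profile is not single-peaked on this axis.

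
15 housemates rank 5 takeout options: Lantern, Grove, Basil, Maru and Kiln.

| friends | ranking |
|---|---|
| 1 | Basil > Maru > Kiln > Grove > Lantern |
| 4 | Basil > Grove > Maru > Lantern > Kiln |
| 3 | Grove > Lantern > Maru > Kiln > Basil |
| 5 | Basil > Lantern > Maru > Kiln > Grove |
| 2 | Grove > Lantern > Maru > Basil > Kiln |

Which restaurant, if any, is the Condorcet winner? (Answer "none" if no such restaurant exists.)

Basil

Check each pair by majority over 15 ballots:
Lantern vs Grove: Grove, 10–5.
Lantern vs Basil: Basil wins 10–5.
Lantern–Maru: Lantern 10–5.
Lantern–Kiln: Lantern 14–1.
Grove–Basil: Basil 10–5.
Grove vs Maru: Grove wins 9–6.
Grove–Kiln: Grove 9–6.
Basil vs Maru: Basil wins 10–5.
Basil–Kiln: Basil 12–3.
Maru vs Kiln: Maru, 15–0.
Basil wins every pairwise contest, so Basil is the Condorcet winner.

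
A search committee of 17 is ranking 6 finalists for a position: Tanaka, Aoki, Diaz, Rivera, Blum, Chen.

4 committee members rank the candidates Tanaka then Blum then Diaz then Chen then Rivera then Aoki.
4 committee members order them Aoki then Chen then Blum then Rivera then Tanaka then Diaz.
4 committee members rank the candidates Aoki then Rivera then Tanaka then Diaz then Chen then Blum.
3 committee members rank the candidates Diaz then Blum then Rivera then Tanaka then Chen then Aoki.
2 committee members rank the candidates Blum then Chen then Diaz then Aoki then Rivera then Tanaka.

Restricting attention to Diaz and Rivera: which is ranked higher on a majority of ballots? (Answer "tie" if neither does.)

Ballots ranking Diaz above Rivera: 4 + 3 + 2 = 9.
Ballots ranking Rivera above Diaz: 17 − 9 = 8.
Diaz wins the head-to-head 9–8.

Diaz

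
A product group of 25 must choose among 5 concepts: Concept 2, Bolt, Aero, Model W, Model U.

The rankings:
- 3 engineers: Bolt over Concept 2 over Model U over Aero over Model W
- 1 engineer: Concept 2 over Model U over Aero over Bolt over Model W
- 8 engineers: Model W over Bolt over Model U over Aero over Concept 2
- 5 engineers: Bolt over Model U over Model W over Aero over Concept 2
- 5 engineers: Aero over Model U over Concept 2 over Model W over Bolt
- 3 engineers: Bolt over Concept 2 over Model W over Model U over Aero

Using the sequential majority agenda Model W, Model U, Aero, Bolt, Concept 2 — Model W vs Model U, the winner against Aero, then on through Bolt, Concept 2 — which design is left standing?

Bolt

Round 1: Model W vs Model U — 11–14, Model U advances.
Round 2: Model U vs Aero — 20–5, Model U advances.
Round 3: Model U vs Bolt — 6–19, Bolt advances.
Round 4: Bolt vs Concept 2 — 19–6, Bolt advances.
The agenda winner is Bolt.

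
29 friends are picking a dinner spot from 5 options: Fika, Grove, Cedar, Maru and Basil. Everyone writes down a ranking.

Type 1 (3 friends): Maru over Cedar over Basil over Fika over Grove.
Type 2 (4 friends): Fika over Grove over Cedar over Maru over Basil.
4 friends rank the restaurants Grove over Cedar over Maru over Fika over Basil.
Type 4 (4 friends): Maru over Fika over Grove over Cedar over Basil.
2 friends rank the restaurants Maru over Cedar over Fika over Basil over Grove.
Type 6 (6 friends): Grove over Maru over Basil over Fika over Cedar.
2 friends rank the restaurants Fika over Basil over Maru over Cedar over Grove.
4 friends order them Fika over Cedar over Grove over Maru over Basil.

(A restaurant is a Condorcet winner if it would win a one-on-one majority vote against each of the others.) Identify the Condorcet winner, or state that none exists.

none

Head-to-head results (29 friends):
Fika–Grove: Fika 19–10.
Fika vs Cedar: Fika, 20–9.
Fika vs Maru: Maru wins 19–10.
Fika vs Basil: Fika wins 20–9.
Grove–Cedar: Grove 18–11.
Grove vs Maru: Grove, 18–11.
Grove vs Basil: Grove, 22–7.
Cedar–Maru: Maru 17–12.
Cedar–Basil: Cedar 21–8.
Maru vs Basil: Maru, 27–2.
Each restaurant drops at least one matchup (Fika loses to Maru; Grove loses to Fika; Cedar loses to Fika; Maru loses to Grove; Basil loses to Fika); the cycle Fika > Grove > Maru > Fika rules out a Condorcet winner.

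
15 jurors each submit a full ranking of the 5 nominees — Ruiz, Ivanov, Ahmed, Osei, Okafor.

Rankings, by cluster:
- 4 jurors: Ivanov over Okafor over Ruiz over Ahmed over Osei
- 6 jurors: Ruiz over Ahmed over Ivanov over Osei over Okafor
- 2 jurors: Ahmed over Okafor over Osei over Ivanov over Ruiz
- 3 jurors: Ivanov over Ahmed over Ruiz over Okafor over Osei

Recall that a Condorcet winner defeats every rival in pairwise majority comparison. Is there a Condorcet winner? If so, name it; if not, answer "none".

Check each pair by majority over 15 ballots:
Ruiz vs Ivanov: Ivanov, 9–6.
Ruiz vs Ahmed: Ruiz wins 10–5.
Ruiz vs Osei: Ruiz wins 13–2.
Ruiz vs Okafor: Ruiz wins 9–6.
Ivanov vs Ahmed: Ahmed wins 8–7.
Ivanov vs Osei: Ivanov, 13–2.
Ivanov vs Okafor: Ivanov, 13–2.
Ahmed vs Osei: Ahmed wins 15–0.
Ahmed vs Okafor: Ahmed wins 11–4.
Osei vs Okafor: Okafor wins 9–6.
Each nominee drops at least one matchup (Ruiz loses to Ivanov; Ivanov loses to Ahmed; Ahmed loses to Ruiz; Osei loses to Ruiz; Okafor loses to Ruiz); the cycle Ruiz beats Ahmed beats Ivanov beats Ruiz rules out a Condorcet winner.

none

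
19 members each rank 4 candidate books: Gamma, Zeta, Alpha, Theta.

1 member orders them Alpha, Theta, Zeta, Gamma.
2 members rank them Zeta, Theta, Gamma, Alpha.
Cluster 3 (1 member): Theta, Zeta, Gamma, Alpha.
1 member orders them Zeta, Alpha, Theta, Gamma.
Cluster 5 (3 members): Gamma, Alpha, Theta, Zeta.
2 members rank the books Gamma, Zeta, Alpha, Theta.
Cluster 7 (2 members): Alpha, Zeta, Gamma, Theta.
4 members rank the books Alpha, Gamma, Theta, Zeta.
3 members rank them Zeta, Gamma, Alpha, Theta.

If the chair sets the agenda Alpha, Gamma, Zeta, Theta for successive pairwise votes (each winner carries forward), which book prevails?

Zeta

Round 1: Alpha vs Gamma — 8–11, Gamma advances.
Round 2: Gamma vs Zeta — 9–10, Zeta advances.
Round 3: Zeta vs Theta — 10–9, Zeta advances.
Zeta survives the agenda.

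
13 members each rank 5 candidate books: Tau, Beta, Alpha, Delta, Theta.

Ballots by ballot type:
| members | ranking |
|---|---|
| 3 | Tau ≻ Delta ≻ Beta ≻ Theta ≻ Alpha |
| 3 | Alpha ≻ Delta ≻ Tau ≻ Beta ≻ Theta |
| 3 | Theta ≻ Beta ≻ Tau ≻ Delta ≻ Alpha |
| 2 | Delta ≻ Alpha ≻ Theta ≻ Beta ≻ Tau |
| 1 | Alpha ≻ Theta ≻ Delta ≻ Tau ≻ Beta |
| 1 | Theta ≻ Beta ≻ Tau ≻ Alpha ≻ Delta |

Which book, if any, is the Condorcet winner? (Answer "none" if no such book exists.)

Check each pair by majority over 13 ballots:
Tau vs Beta: Tau, 7–6.
Tau vs Alpha: Tau wins 7–6.
Tau vs Delta: Tau wins 7–6.
Tau vs Theta: Theta, 7–6.
Beta–Alpha: Beta 7–6.
Beta–Delta: Delta 9–4.
Beta vs Theta: Theta, 7–6.
Alpha vs Delta: Delta, 8–5.
Alpha vs Theta: Theta, 7–6.
Delta–Theta: Delta 8–5.
Every book loses at least once (Tau loses to Theta; Beta loses to Tau; Alpha loses to Tau; Delta loses to Tau; Theta loses to Delta). The majority relation contains the cycle Tau > Delta > Theta > Tau, so there is no Condorcet winner.

none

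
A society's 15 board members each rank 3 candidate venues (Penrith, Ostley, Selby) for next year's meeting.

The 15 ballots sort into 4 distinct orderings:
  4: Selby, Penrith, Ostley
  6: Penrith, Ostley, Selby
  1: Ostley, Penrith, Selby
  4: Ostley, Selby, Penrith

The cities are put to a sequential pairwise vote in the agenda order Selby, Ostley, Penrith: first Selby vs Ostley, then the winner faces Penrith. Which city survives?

Penrith

Round 1: Selby vs Ostley — 4–11, Ostley advances.
Round 2: Ostley vs Penrith — 5–10, Penrith advances.
Penrith survives the agenda.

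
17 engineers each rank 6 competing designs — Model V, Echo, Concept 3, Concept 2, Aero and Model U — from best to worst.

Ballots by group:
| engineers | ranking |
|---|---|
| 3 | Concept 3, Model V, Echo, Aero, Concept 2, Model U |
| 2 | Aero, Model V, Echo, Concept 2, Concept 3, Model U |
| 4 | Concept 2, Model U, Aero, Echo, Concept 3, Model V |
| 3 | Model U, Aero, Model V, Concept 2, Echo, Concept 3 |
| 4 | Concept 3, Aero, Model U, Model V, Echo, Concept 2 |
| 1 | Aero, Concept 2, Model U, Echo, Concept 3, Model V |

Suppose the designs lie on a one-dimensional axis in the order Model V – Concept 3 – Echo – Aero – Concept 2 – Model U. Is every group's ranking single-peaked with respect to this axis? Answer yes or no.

Axis positions: Model V=1, Concept 3=2, Echo=3, Aero=4, Concept 2=5, Model U=6.
Group 1 (peak Concept 3 at position 2): ranking walks positions 2-1-3-4-5-6, expanding outward from the peak — single-peaked.
Group 2: ranking walks positions 4-1-3-5-2-6; Model V is ranked above Echo even though Echo lies between Model V and the peak Aero on the axis — preferences dip and rise again. Not single-peaked.
Group 3 (peak Concept 2 at position 5): ranking walks positions 5-6-4-3-2-1, expanding outward from the peak — single-peaked.
Group 4: ranking walks positions 6-4-1-5-3-2; Aero is ranked above Concept 2 even though Concept 2 lies between Aero and the peak Model U on the axis — preferences dip and rise again. Not single-peaked.
Group 5: ranking walks positions 2-4-6-1-3-5; Aero is ranked above Echo even though Echo lies between Aero and the peak Concept 3 on the axis — preferences dip and rise again. Not single-peaked.
Group 6 (peak Aero at position 4): ranking walks positions 4-5-6-3-2-1, expanding outward from the peak — single-peaked.
Group 2 violates single-peakedness, so the profile is not single-peaked on this axis.

no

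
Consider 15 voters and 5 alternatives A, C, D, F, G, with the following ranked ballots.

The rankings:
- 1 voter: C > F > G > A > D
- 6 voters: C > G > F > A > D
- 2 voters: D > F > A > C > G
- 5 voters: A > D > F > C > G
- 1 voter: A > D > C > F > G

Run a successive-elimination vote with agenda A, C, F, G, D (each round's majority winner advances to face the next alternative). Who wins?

D

Round 1: A vs C — 8–7, A advances.
Round 2: A vs F — 6–9, F advances.
Round 3: F vs G — 9–6, F advances.
Round 4: F vs D — 7–8, D advances.
The agenda winner is D.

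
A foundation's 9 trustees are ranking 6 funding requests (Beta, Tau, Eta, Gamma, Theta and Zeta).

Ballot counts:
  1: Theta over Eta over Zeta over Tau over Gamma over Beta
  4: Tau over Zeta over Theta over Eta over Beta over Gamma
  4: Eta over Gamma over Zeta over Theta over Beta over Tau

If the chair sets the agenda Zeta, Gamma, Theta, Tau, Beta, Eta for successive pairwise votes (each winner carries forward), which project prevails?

Round 1: Zeta vs Gamma — 5–4, Zeta advances.
Round 2: Zeta vs Theta — 8–1, Zeta advances.
Round 3: Zeta vs Tau — 5–4, Zeta advances.
Round 4: Zeta vs Beta — 9–0, Zeta advances.
Round 5: Zeta vs Eta — 4–5, Eta advances.
Eta survives the agenda.

Eta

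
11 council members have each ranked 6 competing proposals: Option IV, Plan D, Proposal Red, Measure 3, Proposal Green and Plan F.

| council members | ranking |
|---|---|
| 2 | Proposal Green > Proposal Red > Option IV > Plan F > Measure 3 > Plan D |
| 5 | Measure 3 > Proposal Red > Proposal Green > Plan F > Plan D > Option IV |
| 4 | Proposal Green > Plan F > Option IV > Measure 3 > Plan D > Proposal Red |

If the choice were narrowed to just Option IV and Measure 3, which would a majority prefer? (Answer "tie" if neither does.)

Option IV

Ballots ranking Option IV above Measure 3: 2 + 4 = 6.
Ballots ranking Measure 3 above Option IV: 11 − 6 = 5.
Option IV wins the head-to-head 6–5.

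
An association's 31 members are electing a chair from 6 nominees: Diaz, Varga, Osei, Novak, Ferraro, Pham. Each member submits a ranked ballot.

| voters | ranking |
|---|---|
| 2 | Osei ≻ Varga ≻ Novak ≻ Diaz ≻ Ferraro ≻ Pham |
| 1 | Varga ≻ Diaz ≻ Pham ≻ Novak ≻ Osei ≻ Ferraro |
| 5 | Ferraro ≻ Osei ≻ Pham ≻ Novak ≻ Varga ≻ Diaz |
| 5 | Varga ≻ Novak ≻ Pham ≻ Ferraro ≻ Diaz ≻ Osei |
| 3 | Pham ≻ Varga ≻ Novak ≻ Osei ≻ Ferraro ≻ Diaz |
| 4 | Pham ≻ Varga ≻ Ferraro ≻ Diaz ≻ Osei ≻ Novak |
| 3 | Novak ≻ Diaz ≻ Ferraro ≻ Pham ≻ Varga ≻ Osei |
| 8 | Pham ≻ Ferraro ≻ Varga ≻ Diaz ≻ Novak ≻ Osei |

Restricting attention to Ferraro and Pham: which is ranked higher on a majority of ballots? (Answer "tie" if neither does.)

Pham

Ballots ranking Ferraro above Pham: 2 + 5 + 3 = 10.
Ballots ranking Pham above Ferraro: 31 − 10 = 21.
Pham wins the head-to-head 21–10.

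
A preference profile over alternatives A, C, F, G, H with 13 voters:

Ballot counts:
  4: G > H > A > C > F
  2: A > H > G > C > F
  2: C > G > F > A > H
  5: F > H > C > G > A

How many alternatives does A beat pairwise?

A against each rival (13 voters):
A vs C: A preferred on 4+2 = 6 ballots; C wins 7–6.
A vs F: 6 to 7, F.
A vs G: A preferred on 2 ballots; G wins 11–2.
A vs H: H wins 9–4.
A beats no one; loses to C, F, G, H — 0 pairwise wins.

0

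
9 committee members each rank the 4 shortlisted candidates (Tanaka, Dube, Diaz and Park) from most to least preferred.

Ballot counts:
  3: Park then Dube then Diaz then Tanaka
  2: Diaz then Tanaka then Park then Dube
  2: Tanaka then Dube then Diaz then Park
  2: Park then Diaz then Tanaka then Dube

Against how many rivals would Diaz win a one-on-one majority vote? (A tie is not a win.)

1

Diaz against each rival (9 committee members):
Diaz vs Tanaka: Diaz wins 7–2.
Diaz vs Dube: Diaz preferred on 2+2 = 4 ballots; Dube wins 5–4.
Diaz vs Park: Diaz is ranked higher on 2+2 = 4 ballots, Park on 5. Park wins 5–4.
Diaz beats Tanaka; loses to Dube, Park — 1 pairwise win.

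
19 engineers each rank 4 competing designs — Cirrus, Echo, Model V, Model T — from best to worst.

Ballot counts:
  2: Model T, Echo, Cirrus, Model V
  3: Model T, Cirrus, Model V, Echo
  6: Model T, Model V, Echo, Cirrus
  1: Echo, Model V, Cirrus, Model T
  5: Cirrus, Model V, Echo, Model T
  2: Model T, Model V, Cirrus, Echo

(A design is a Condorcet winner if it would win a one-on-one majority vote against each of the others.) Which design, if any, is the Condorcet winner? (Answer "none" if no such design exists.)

Check each pair by majority over 19 ballots:
Cirrus vs Echo: Cirrus, 10–9.
Cirrus vs Model V: Cirrus preferred on 2+3+5 = 10 ballots; Cirrus wins 10–9.
Cirrus vs Model T: Cirrus preferred on 1+5 = 6 ballots; Model T wins 13–6.
Echo vs Model V: Echo preferred on 2+1 = 3 ballots; Model V wins 16–3.
Echo vs Model T: Model T, 13–6.
Model V vs Model T: Model T, 13–6.
Model T beats each of Cirrus, Echo, Model V — Model T is the Condorcet winner.

Model T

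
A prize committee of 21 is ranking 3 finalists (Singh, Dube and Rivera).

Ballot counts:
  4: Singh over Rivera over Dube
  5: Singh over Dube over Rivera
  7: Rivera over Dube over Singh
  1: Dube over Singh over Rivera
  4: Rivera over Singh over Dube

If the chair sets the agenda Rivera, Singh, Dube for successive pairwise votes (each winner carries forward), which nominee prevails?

Rivera

Round 1: Rivera vs Singh — 11–10, Rivera advances.
Round 2: Rivera vs Dube — 15–6, Rivera advances.
The agenda winner is Rivera.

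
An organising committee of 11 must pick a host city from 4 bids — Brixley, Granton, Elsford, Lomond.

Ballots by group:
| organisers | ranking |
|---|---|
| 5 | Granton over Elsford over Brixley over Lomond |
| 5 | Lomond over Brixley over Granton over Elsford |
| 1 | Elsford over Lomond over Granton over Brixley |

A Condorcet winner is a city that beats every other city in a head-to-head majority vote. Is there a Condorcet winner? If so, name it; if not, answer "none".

none

Check each pair by majority over 11 ballots:
Brixley vs Granton: Granton, 6–5.
Brixley vs Elsford: Elsford, 6–5.
Brixley–Lomond: Lomond 6–5.
Granton–Elsford: Granton 10–1.
Granton vs Lomond: Lomond, 6–5.
Elsford vs Lomond: Elsford, 6–5.
No city is unbeaten: Brixley loses to Granton; Granton loses to Lomond; Elsford loses to Granton; Lomond loses to Elsford. In particular Granton beats Elsford beats Lomond beats Granton is a majority cycle — no Condorcet winner exists.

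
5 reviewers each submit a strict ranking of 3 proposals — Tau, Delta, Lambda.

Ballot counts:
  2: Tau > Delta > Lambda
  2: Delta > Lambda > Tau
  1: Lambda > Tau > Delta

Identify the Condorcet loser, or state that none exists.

Pairwise majorities:
Tau vs Delta: Tau preferred on 2+1 = 3 ballots; Tau wins 3–2.
Tau vs Lambda: 2 to 3, Lambda.
Delta vs Lambda: Delta is ranked higher on 2+2 = 4 ballots, Lambda on 1. Delta wins 4–1.
Each project has at least one pairwise win (Tau beats Delta; Delta beats Lambda; Lambda beats Tau) — no Condorcet loser.

none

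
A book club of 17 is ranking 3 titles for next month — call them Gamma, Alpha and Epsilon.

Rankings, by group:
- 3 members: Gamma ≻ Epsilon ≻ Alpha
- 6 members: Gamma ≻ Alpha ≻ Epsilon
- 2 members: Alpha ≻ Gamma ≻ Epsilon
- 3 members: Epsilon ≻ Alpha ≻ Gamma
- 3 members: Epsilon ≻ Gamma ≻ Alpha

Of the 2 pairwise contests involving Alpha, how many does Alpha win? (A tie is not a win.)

Alpha against each rival (17 members):
Alpha vs Gamma: 5 to 12, Gamma.
Alpha vs Epsilon: Epsilon, 9–8.
Alpha beats no one; loses to Gamma, Epsilon — 0 pairwise wins.

0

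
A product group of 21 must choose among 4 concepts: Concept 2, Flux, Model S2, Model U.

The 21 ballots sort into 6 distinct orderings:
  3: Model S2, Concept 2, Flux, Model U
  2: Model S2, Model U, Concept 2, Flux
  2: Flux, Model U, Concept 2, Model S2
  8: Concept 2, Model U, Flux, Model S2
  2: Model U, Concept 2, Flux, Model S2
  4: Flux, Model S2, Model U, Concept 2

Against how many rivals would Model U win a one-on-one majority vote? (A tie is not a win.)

2

Model U against each rival (21 engineers):
Model U vs Concept 2: Model U is ranked higher on 2+2+2+4 = 10 ballots, Concept 2 on 11. Concept 2 wins 11–10.
Model U vs Flux: 12 to 9, Model U.
Model U vs Model S2: 12 to 9, Model U.
Model U beats Flux, Model S2; loses to Concept 2 — 2 pairwise wins.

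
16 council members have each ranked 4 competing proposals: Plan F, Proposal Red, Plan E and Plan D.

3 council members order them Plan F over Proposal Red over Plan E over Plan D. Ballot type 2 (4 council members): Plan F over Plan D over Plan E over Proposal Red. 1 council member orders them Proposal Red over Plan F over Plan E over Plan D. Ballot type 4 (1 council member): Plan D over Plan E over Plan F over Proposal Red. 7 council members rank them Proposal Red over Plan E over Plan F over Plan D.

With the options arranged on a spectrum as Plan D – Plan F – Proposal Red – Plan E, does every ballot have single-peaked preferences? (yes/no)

Axis positions: Plan D=1, Plan F=2, Proposal Red=3, Plan E=4.
Ballot type 1 (peak Plan F at position 2): ranking walks positions 2-3-4-1, expanding outward from the peak — single-peaked.
Ballot type 2: ranking walks positions 2-1-4-3; Plan E is ranked above Proposal Red even though Proposal Red lies between Plan E and the peak Plan F on the axis — preferences dip and rise again. Not single-peaked.
Ballot type 3 (peak Proposal Red at position 3): ranking walks positions 3-2-4-1, expanding outward from the peak — single-peaked.
Ballot type 4: ranking walks positions 1-4-2-3; Plan E is ranked above Plan F even though Plan F lies between Plan E and the peak Plan D on the axis — preferences dip and rise again. Not single-peaked.
Ballot type 5 (peak Proposal Red at position 3): ranking walks positions 3-4-2-1, expanding outward from the peak — single-peaked.
Ballot type 2 violates single-peakedness, so the profile is not single-peaked on this axis.

no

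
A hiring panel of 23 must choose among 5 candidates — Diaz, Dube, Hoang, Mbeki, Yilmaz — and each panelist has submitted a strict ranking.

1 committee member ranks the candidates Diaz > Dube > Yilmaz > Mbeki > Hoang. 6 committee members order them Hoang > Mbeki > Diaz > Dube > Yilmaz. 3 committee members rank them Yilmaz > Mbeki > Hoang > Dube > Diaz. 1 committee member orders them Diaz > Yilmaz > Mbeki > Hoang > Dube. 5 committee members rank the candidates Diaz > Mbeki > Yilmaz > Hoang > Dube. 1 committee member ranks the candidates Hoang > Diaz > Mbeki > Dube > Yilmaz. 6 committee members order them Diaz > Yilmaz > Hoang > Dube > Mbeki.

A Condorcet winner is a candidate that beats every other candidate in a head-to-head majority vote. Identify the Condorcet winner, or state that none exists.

Diaz

Pairwise majorities:
Diaz–Dube: Diaz 20–3.
Diaz vs Hoang: Diaz, 13–10.
Diaz vs Mbeki: Diaz wins 14–9.
Diaz vs Yilmaz: Diaz wins 20–3.
Dube vs Hoang: Hoang wins 22–1.
Dube–Mbeki: Mbeki 16–7.
Dube–Yilmaz: Yilmaz 15–8.
Hoang–Mbeki: Hoang 13–10.
Hoang–Yilmaz: Yilmaz 16–7.
Mbeki–Yilmaz: Mbeki 12–11.
Only Diaz has no losses; Diaz is the Condorcet winner.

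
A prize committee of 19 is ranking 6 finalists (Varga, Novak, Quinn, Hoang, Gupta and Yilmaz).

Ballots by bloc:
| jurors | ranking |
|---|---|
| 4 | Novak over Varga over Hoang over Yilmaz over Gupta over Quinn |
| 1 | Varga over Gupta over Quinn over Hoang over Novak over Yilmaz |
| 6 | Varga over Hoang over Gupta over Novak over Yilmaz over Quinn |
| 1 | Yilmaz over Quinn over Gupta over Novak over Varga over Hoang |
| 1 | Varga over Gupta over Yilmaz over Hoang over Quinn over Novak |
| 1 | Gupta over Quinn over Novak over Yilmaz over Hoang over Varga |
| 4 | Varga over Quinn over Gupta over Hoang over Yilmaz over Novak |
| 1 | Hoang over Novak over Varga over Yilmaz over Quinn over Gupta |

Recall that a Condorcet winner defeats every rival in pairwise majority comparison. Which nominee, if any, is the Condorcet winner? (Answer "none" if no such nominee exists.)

Head-to-head results (19 jurors):
Varga vs Novak: 1+6+1+4 = 12 for Varga, 7 for Novak — Varga by 12–7.
Varga vs Quinn: 17 to 2, Varga.
Varga vs Hoang: Varga is ranked higher on 4+1+6+1+1+4 = 17 ballots, Hoang on 2. Varga wins 17–2.
Varga vs Gupta: 4+1+6+1+4+1 = 17 for Varga, 2 for Gupta — Varga by 17–2.
Varga vs Yilmaz: 4+1+6+1+4+1 = 17 for Varga, 2 for Yilmaz — Varga by 17–2.
Novak vs Quinn: Novak preferred on 4+6+1 = 11 ballots; Novak wins 11–8.
Novak vs Hoang: 4+1+1 = 6 for Novak, 13 for Hoang — Hoang by 13–6.
Novak vs Gupta: 5 to 14, Gupta.
Novak vs Yilmaz: Novak preferred on 4+1+6+1+1 = 13 ballots; Novak wins 13–6.
Quinn vs Hoang: 7 to 12, Hoang.
Quinn vs Gupta: 1+4+1 = 6 for Quinn, 13 for Gupta — Gupta by 13–6.
Quinn vs Yilmaz: 6 to 13, Yilmaz.
Hoang vs Gupta: 4+6+1 = 11 for Hoang, 8 for Gupta — Hoang by 11–8.
Hoang vs Yilmaz: Hoang preferred on 4+1+6+4+1 = 16 ballots; Hoang wins 16–3.
Gupta vs Yilmaz: Gupta preferred on 1+6+1+1+4 = 13 ballots; Gupta wins 13–6.
Varga wins every pairwise contest, so Varga is the Condorcet winner.

Varga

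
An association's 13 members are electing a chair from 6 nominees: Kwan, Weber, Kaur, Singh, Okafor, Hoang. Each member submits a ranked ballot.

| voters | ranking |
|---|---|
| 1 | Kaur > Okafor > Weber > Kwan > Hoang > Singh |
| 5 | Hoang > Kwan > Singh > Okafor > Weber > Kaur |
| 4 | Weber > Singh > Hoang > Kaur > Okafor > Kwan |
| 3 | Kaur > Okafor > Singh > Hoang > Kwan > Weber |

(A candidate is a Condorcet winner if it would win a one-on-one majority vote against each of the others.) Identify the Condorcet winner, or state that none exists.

Singh

Pairwise majorities:
Kwan vs Weber: 5+3 = 8 for Kwan, 5 for Weber — Kwan by 8–5.
Kwan vs Kaur: 5 to 8, Kaur.
Kwan vs Singh: Kwan is ranked higher on 1+5 = 6 ballots, Singh on 7. Singh wins 7–6.
Kwan vs Okafor: Kwan preferred on 5 ballots; Okafor wins 8–5.
Kwan vs Hoang: 1 for Kwan, 12 for Hoang — Hoang by 12–1.
Weber vs Kaur: 5+4 = 9 for Weber, 4 for Kaur — Weber by 9–4.
Weber vs Singh: Weber is ranked higher on 1+4 = 5 ballots, Singh on 8. Singh wins 8–5.
Weber vs Okafor: Weber preferred on 4 ballots; Okafor wins 9–4.
Weber vs Hoang: Weber preferred on 1+4 = 5 ballots; Hoang wins 8–5.
Kaur vs Singh: Kaur preferred on 1+3 = 4 ballots; Singh wins 9–4.
Kaur vs Okafor: Kaur is ranked higher on 1+4+3 = 8 ballots, Okafor on 5. Kaur wins 8–5.
Kaur vs Hoang: Kaur is ranked higher on 1+3 = 4 ballots, Hoang on 9. Hoang wins 9–4.
Singh vs Okafor: Singh preferred on 5+4 = 9 ballots; Singh wins 9–4.
Singh vs Hoang: 4+3 = 7 for Singh, 6 for Hoang — Singh by 7–6.
Okafor vs Hoang: Okafor preferred on 1+3 = 4 ballots; Hoang wins 9–4.
Singh defeats every rival head-to-head and is the Condorcet winner.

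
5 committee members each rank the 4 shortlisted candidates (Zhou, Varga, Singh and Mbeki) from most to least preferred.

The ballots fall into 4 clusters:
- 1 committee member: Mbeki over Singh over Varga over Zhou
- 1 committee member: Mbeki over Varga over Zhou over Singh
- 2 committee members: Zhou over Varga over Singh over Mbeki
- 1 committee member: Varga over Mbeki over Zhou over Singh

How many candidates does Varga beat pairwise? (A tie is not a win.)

3

Varga against each rival (5 committee members):
Varga–Zhou: Varga 3–2.
Varga vs Singh: 1+2+1 = 4 for Varga, 1 for Singh — Varga by 4–1.
Varga–Mbeki: Varga 3–2.
Varga beats Zhou, Singh, Mbeki — 3 pairwise wins.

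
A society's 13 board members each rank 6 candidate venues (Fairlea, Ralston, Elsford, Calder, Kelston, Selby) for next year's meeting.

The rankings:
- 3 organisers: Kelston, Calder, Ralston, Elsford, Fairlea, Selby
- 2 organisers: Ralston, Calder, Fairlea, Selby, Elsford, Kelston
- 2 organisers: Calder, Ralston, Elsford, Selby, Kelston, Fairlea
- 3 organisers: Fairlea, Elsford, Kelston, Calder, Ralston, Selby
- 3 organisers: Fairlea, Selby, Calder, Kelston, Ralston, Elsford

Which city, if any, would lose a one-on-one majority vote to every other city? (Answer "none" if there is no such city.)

Head-to-head results (13 organisers):
Fairlea vs Ralston: Ralston, 7–6.
Fairlea vs Elsford: Fairlea wins 8–5.
Fairlea vs Calder: Calder wins 7–6.
Fairlea vs Kelston: Fairlea is ranked higher on 2+3+3 = 8 ballots, Kelston on 5. Fairlea wins 8–5.
Fairlea vs Selby: 3+2+3+3 = 11 for Fairlea, 2 for Selby — Fairlea by 11–2.
Ralston vs Elsford: Ralston is ranked higher on 3+2+2+3 = 10 ballots, Elsford on 3. Ralston wins 10–3.
Ralston vs Calder: Calder, 11–2.
Ralston vs Kelston: Ralston is ranked higher on 2+2 = 4 ballots, Kelston on 9. Kelston wins 9–4.
Ralston–Selby: Ralston 10–3.
Elsford–Calder: Calder 10–3.
Elsford vs Kelston: Elsford is ranked higher on 2+2+3 = 7 ballots, Kelston on 6. Elsford wins 7–6.
Elsford–Selby: Elsford 8–5.
Calder–Kelston: Calder 7–6.
Calder vs Selby: Calder preferred on 3+2+2+3 = 10 ballots; Calder wins 10–3.
Kelston vs Selby: Selby wins 7–6.
Each city has at least one pairwise win (Fairlea beats Elsford; Ralston beats Fairlea; Elsford beats Kelston; Calder beats Fairlea; Kelston beats Ralston; Selby beats Kelston) — no Condorcet loser.

none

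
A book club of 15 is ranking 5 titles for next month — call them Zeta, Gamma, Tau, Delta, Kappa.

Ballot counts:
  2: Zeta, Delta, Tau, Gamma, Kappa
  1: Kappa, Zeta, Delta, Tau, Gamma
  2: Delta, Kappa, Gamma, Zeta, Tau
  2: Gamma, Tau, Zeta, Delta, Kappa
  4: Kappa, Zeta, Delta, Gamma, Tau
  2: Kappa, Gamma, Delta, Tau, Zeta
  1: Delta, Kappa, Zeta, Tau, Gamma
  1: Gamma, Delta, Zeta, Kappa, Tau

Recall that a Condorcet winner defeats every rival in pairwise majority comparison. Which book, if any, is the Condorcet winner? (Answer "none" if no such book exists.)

none

Head-to-head results (15 members):
Zeta vs Gamma: Zeta preferred on 2+1+4+1 = 8 ballots; Zeta wins 8–7.
Zeta vs Tau: 11 to 4, Zeta.
Zeta vs Delta: Zeta preferred on 2+1+2+4 = 9 ballots; Zeta wins 9–6.
Zeta vs Kappa: 2+2+1 = 5 for Zeta, 10 for Kappa — Kappa by 10–5.
Gamma vs Tau: Gamma preferred on 2+2+4+2+1 = 11 ballots; Gamma wins 11–4.
Gamma vs Delta: Gamma is ranked higher on 2+2+1 = 5 ballots, Delta on 10. Delta wins 10–5.
Gamma vs Kappa: 5 to 10, Kappa.
Tau vs Delta: 2 for Tau, 13 for Delta — Delta by 13–2.
Tau vs Kappa: 2+2 = 4 for Tau, 11 for Kappa — Kappa by 11–4.
Delta vs Kappa: 2+2+2+1+1 = 8 for Delta, 7 for Kappa — Delta by 8–7.
Each book drops at least one matchup (Zeta loses to Kappa; Gamma loses to Zeta; Tau loses to Zeta; Delta loses to Zeta; Kappa loses to Delta); the cycle Zeta beats Delta beats Kappa beats Zeta rules out a Condorcet winner.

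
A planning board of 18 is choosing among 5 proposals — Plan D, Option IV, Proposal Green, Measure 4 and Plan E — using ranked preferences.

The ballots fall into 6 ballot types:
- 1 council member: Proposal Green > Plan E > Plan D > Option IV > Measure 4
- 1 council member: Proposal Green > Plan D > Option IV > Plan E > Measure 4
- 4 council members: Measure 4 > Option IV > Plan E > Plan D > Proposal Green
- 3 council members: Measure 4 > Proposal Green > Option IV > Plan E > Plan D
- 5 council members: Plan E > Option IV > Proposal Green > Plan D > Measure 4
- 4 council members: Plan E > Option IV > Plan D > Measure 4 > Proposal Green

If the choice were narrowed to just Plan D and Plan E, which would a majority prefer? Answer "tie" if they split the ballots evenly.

Plan E

Ballots ranking Plan D above Plan E: 1.
Ballots ranking Plan E above Plan D: 18 − 1 = 17.
Plan E wins the head-to-head 17–1.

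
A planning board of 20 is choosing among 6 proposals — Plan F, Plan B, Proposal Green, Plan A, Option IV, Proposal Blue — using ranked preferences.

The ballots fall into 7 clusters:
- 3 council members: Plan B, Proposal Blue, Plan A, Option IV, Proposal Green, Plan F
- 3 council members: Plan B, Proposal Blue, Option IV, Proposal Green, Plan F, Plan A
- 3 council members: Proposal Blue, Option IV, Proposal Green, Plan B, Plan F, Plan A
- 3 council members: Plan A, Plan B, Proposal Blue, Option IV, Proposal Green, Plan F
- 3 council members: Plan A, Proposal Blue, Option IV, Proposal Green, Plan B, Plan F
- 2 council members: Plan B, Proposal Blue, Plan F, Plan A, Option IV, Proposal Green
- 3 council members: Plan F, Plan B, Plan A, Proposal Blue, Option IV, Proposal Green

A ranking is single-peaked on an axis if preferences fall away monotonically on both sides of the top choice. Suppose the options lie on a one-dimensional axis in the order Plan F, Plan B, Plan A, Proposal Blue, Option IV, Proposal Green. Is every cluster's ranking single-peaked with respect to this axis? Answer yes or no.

Axis positions: Plan F=1, Plan B=2, Plan A=3, Proposal Blue=4, Option IV=5, Proposal Green=6.
Cluster 1: ranking walks positions 2-4-3-5-6-1; Proposal Blue is ranked above Plan A even though Plan A lies between Proposal Blue and the peak Plan B on the axis — preferences dip and rise again. Not single-peaked.
Cluster 2: ranking walks positions 2-4-5-6-1-3; Proposal Blue is ranked above Plan A even though Plan A lies between Proposal Blue and the peak Plan B on the axis — preferences dip and rise again. Not single-peaked.
Cluster 3: ranking walks positions 4-5-6-2-1-3; Plan B is ranked above Plan A even though Plan A lies between Plan B and the peak Proposal Blue on the axis — preferences dip and rise again. Not single-peaked.
Cluster 4 (peak Plan A at position 3): ranking walks positions 3-2-4-5-6-1, expanding outward from the peak — single-peaked.
Cluster 5 (peak Plan A at position 3): ranking walks positions 3-4-5-6-2-1, expanding outward from the peak — single-peaked.
Cluster 6: ranking walks positions 2-4-1-3-5-6; Proposal Blue is ranked above Plan A even though Plan A lies between Proposal Blue and the peak Plan B on the axis — preferences dip and rise again. Not single-peaked.
Cluster 7 (peak Plan F at position 1): ranking walks positions 1-2-3-4-5-6, expanding outward from the peak — single-peaked.
Cluster 1 violates single-peakedness, so the profile is not single-peaked on this axis.

no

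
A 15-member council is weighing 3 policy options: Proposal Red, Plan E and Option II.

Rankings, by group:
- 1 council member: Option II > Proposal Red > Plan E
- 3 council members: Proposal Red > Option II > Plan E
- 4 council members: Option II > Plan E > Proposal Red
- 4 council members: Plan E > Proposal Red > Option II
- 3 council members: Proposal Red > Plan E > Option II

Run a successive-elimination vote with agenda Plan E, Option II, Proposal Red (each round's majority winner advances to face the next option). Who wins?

Proposal Red

Round 1: Plan E vs Option II — 7–8, Option II advances.
Round 2: Option II vs Proposal Red — 5–10, Proposal Red advances.
The agenda winner is Proposal Red.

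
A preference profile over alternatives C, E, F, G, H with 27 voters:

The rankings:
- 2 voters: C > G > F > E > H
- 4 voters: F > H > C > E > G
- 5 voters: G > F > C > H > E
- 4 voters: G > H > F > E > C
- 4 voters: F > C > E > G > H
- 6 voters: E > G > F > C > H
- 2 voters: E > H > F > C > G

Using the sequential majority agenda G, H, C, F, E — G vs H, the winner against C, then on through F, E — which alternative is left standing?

E

Round 1: G vs H — 21–6, G advances.
Round 2: G vs C — 15–12, G advances.
Round 3: G vs F — 17–10, G advances.
Round 4: G vs E — 11–16, E advances.
E survives the agenda.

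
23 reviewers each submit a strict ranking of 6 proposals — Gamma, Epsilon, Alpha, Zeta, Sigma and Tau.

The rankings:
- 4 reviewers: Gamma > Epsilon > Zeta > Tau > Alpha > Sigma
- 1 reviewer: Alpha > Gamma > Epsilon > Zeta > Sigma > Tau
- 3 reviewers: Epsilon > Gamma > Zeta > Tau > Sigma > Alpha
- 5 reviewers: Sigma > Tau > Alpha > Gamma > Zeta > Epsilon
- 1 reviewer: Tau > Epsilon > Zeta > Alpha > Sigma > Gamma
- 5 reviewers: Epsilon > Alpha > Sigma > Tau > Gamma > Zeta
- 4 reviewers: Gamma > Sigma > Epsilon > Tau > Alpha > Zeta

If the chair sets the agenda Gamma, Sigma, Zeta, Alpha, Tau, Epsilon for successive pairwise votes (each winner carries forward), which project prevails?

Epsilon

Round 1: Gamma vs Sigma — 12–11, Gamma advances.
Round 2: Gamma vs Zeta — 22–1, Gamma advances.
Round 3: Gamma vs Alpha — 11–12, Alpha advances.
Round 4: Alpha vs Tau — 6–17, Tau advances.
Round 5: Tau vs Epsilon — 6–17, Epsilon advances.
Epsilon survives the agenda.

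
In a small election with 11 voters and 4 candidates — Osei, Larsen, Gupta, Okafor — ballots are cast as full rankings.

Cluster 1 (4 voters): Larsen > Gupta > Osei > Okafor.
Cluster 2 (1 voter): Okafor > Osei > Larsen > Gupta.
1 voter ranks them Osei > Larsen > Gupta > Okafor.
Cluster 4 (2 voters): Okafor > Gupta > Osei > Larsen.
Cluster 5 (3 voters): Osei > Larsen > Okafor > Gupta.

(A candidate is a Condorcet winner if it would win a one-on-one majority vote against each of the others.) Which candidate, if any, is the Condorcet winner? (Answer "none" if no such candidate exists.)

none

Check each pair by majority over 11 ballots:
Osei–Larsen: Osei 7–4.
Osei vs Gupta: Gupta, 6–5.
Osei vs Okafor: 4+1+3 = 8 for Osei, 3 for Okafor — Osei by 8–3.
Larsen vs Gupta: Larsen preferred on 4+1+1+3 = 9 ballots; Larsen wins 9–2.
Larsen vs Okafor: 8 to 3, Larsen.
Gupta vs Okafor: Gupta preferred on 4+1 = 5 ballots; Okafor wins 6–5.
Every candidate loses at least once (Osei loses to Gupta; Larsen loses to Osei; Gupta loses to Larsen; Okafor loses to Osei). The majority relation contains the cycle Osei → Larsen → Gupta → Osei, so there is no Condorcet winner.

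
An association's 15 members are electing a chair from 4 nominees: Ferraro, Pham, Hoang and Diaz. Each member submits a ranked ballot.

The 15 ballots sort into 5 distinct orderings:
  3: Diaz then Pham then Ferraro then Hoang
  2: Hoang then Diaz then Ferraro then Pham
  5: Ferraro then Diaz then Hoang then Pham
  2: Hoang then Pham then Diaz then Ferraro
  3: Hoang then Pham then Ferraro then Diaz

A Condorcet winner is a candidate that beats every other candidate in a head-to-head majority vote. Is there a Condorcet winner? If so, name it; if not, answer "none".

Check each pair by majority over 15 ballots:
Ferraro–Pham: Pham 8–7.
Ferraro vs Hoang: Ferraro, 8–7.
Ferraro–Diaz: Ferraro 8–7.
Pham–Hoang: Hoang 12–3.
Pham vs Diaz: Diaz, 10–5.
Hoang vs Diaz: Diaz, 8–7.
No candidate is unbeaten: Ferraro loses to Pham; Pham loses to Hoang; Hoang loses to Ferraro; Diaz loses to Ferraro. In particular Ferraro → Hoang → Pham → Ferraro is a majority cycle — no Condorcet winner exists.

none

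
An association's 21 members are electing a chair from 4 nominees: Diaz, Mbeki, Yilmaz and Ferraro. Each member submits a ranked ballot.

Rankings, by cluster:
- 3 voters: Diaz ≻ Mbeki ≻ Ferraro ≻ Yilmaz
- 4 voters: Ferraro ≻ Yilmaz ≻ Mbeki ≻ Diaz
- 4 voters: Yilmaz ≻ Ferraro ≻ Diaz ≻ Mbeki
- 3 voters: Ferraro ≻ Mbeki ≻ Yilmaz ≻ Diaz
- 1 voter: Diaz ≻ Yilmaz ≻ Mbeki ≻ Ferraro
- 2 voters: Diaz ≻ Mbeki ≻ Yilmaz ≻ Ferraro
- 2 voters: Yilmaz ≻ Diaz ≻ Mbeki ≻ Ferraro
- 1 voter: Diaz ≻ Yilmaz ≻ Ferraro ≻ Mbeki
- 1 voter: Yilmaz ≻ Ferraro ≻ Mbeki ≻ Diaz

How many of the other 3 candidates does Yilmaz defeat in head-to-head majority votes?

3

Yilmaz against each rival (21 voters):
Yilmaz vs Diaz: Yilmaz is ranked higher on 4+4+3+2+1 = 14 ballots, Diaz on 7. Yilmaz wins 14–7.
Yilmaz vs Mbeki: 4+4+1+2+1+1 = 13 for Yilmaz, 8 for Mbeki — Yilmaz by 13–8.
Yilmaz vs Ferraro: 11 to 10, Yilmaz.
Yilmaz beats Diaz, Mbeki, Ferraro — 3 pairwise wins.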